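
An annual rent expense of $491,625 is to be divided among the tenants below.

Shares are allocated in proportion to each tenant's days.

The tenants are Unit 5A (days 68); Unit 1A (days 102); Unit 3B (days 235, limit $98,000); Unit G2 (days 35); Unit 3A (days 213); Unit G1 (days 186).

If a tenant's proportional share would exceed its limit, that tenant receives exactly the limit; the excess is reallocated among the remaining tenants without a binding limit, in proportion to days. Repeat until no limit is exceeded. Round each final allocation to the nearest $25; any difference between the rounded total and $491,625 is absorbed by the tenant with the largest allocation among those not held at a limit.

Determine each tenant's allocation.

Unit 5A: $44,325; Unit 1A: $66,475; Unit 3B: $98,000; Unit G2: $22,800; Unit 3A: $138,800; Unit G1: $121,225

Combined days = 839.
Proportional shares (ignoring caps): Unit 5A 39,845.65; Unit 1A 59,768.47; Unit 3B 137,701.88; Unit G2 20,508.79; Unit 3A 124,810.64; Unit G1 108,989.57.
Cap binds for Unit 3B ($98,000); remaining pool $393,625 reallocated over remaining days 604.
Redistributed shares: Unit 5A 44,315.40 → $44,325; Unit 1A 66,473.10 → $66,475; Unit G2 22,809.40 → $22,800; Unit 3A 138,811.47 → $138,800; Unit G1 121,215.65 → $121,225.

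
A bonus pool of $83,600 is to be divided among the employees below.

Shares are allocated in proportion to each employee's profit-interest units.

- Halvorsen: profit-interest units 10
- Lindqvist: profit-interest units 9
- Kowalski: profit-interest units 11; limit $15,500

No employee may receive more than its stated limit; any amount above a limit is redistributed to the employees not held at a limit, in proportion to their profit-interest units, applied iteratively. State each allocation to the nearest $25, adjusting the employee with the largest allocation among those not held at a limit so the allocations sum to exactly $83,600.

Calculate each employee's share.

Total profit-interest units = 30.
Proportional shares (ignoring caps): Halvorsen 27,866.67; Lindqvist 25,080.00; Kowalski 30,653.33.
Held at cap: Kowalski ($15,500); residual $68,100 reallocated over remaining profit-interest units 19.
Shares after redistribution: Halvorsen 35,842.11 → $35,850; Lindqvist 32,257.89 → $32,250.

Halvorsen: $35,850 · Lindqvist: $32,250 · Kowalski: $15,500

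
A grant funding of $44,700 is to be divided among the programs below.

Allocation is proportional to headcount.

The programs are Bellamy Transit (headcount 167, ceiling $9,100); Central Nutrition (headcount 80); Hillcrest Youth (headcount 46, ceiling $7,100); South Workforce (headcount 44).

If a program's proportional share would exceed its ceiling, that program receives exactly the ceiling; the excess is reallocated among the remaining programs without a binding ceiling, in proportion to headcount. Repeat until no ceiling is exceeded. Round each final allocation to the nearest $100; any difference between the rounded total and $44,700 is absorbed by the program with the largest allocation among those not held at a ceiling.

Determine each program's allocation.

Bellamy Transit: $9,100; Central Nutrition: $18,400; Hillcrest Youth: $7,100; South Workforce: $10,100

Combined headcount = 337.
Unconstrained shares: Bellamy Transit 22,151.04; Central Nutrition 10,611.28; Hillcrest Youth 6,101.48; South Workforce 5,836.20.
Cap binds for Bellamy Transit ($9,100); remaining pool $35,600 reallocated over remaining headcount 170.
Cap binds for Hillcrest Youth ($7,100); remaining pool $28,500 reallocated over remaining headcount 124.
Remaining shares: Central Nutrition 18,387.10 → $18,400; South Workforce 10,112.90 → $10,100.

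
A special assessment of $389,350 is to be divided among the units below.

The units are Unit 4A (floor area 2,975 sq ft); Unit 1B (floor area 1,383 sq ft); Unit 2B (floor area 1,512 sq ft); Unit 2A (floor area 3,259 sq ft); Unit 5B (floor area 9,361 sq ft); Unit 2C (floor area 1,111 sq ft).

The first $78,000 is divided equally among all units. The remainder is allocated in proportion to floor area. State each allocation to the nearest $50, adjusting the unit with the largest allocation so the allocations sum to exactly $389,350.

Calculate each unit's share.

$78,000 shared equally gives $13,000 per unit.
Remainder $311,350 by floor area (total 19,601): Unit 4A 47,256.07 → $47,250; Unit 1B 21,968.12 → $21,950; Unit 2B 24,017.20 → $24,000; Unit 2A 51,767.24 → $51,750; Unit 5B 148,693.81 → $148,700; Unit 2C 17,647.56 → $17,650.
Rounding difference +$50 on remainder applied to Unit 5B.
Totals: Unit 4A $13,000 + $47,250 = $60,250; Unit 1B $13,000 + $21,950 = $34,950; Unit 2B $13,000 + $24,000 = $37,000; Unit 2A $13,000 + $51,750 = $64,750; Unit 5B $13,000 + $148,750 = $161,750; Unit 2C $13,000 + $17,650 = $30,650.

Unit 4A: $60,250 · Unit 1B: $34,950 · Unit 2B: $37,000 · Unit 2A: $64,750 · Unit 5B: $161,750 · Unit 2C: $30,650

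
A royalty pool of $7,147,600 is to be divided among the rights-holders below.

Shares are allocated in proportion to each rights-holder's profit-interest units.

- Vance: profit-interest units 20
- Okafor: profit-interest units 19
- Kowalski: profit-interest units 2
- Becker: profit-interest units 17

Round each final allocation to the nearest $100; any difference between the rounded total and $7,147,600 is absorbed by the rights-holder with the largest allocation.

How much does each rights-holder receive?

Profit-interest units total: 58.
Proportional shares: Vance 20/58 × $7,147,600 = 2,464,689.66; Okafor 19/58 × $7,147,600 = 2,341,455.17; Kowalski 2/58 × $7,147,600 = 246,468.97; Becker 17/58 × $7,147,600 = 2,094,986.21.
Rounded to nearest $100: Vance $2,464,700; Okafor $2,341,500; Kowalski $246,500; Becker $2,095,000. Sum = $7,147,700.
Difference $7,147,600 − $7,147,700 = −$100 applied to largest allocation (Vance): Vance becomes $2,464,600.

Vance: $2,464,600 · Okafor: $2,341,500 · Kowalski: $246,500 · Becker: $2,095,000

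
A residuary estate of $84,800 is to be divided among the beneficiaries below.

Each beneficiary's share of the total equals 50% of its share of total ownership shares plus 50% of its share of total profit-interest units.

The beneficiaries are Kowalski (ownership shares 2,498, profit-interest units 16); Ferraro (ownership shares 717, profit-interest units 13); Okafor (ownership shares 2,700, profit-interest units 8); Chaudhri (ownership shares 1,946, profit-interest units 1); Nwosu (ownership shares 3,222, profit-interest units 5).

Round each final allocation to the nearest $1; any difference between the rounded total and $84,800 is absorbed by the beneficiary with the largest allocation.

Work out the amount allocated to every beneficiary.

Kowalski: $25,332; Ferraro: $15,562; Okafor: $18,218; Chaudhri: $8,431; Nwosu: $17,257

Ownership shares total 11,083; profit-interest units total 43.
Composite weights (50% ownership shares + 50% profit-interest units): Kowalski 0.2987; Ferraro 0.1835; Okafor 0.2148; Chaudhri 0.0994; Nwosu 0.2035.
Unrounded shares: Kowalski 25,333.29; Ferraro 15,561.62; Okafor 18,217.71; Chaudhri 8,430.82; Nwosu 17,256.57.
After rounding ($1): Kowalski $25,333; Ferraro $15,562; Okafor $18,218; Chaudhri $8,431; Nwosu $17,257. Sum = $84,801.
Difference $84,800 − $84,801 = −$1 applied to largest allocation (Kowalski): Kowalski becomes $25,332.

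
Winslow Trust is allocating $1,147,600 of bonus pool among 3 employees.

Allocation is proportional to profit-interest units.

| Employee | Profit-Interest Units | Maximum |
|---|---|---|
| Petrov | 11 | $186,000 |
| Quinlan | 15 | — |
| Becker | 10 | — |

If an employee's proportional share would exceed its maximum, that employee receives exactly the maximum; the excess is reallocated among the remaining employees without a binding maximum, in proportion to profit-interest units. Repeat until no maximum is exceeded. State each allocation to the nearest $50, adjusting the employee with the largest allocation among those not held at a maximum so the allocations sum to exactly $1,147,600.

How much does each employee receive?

Combined profit-interest units = 36.
Unconstrained shares: Petrov 350,655.56; Quinlan 478,166.67; Becker 318,777.78.
Capped: Petrov ($186,000); balance $961,600 reallocated over remaining profit-interest units 25.
Redistributed shares: Quinlan 576,960.00 → $576,950; Becker 384,640.00 → $384,650.

Petrov: $186,000 · Quinlan: $576,950 · Becker: $384,650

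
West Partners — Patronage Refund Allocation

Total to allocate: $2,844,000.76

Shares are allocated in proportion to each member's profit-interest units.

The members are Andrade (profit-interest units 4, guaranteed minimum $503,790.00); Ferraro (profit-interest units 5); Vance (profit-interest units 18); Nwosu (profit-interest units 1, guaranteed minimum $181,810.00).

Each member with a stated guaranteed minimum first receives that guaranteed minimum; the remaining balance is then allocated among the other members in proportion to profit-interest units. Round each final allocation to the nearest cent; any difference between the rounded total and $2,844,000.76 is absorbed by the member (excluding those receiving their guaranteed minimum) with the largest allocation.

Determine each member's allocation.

Andrade: $503,790.00 | Ferraro: $469,217.56 | Vance: $1,689,183.20 | Nwosu: $181,810.00

Minimums first: Andrade $503,790.00; Nwosu $181,810.00. Residual $2,158,400.76.
Residual split over remaining profit-interest units 23: Ferraro 469,217.5565 → $469,217.56; Vance 1,689,183.2035 → $1,689,183.20.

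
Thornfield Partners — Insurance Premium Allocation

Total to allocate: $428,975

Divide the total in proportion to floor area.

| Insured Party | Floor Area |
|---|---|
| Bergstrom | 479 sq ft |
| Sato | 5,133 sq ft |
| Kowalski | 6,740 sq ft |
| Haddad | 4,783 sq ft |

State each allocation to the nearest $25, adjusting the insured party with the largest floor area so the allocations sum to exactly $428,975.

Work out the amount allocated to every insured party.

Total floor area = 479 + 5,133 + 6,740 + 4,783 = 17,135.
Proportional shares: Bergstrom 11,991.77; Sato 128,504.74; Kowalski 168,736.01; Haddad 119,742.48.
Rounded to nearest $25: Bergstrom $12,000; Sato $128,500; Kowalski $168,725; Haddad $119,750. Sum = $428,975.
No rounding difference to absorb.

Bergstrom: $12,000 | Sato: $128,500 | Kowalski: $168,725 | Haddad: $119,750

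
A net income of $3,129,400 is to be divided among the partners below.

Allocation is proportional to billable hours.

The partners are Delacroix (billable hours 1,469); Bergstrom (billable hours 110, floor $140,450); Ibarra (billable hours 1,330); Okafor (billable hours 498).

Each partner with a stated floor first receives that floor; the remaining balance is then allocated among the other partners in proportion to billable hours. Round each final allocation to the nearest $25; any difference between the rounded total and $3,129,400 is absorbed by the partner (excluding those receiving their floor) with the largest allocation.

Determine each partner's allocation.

Guaranteed amounts: Bergstrom $140,450. Remaining pool $2,988,950.
Remaining pool split over remaining billable hours 3,297: Delacroix 1,331,746.30 → $1,331,750; Ibarra 1,205,733.55 → $1,205,725; Okafor 451,470.15 → $451,475.

Delacroix: $1,331,750 · Bergstrom: $140,450 · Ibarra: $1,205,725 · Okafor: $451,475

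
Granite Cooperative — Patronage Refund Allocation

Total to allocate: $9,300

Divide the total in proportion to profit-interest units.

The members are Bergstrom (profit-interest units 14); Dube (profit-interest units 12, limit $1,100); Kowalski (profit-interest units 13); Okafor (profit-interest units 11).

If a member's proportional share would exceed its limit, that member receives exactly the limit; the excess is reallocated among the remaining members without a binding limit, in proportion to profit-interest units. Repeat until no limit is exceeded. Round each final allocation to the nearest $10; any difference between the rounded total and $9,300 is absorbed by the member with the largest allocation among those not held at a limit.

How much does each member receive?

Sum of profit-interest units: 50.
Proportional shares (ignoring caps): Bergstrom 2,604.00; Dube 2,232.00; Kowalski 2,418.00; Okafor 2,046.00.
Capped: Dube ($1,100); remaining pool $8,200 reallocated over remaining profit-interest units 38.
Redistributed shares: Bergstrom 3,021.05 → $3,020; Kowalski 2,805.26 → $2,810; Okafor 2,373.68 → $2,370.

Bergstrom: $3,020; Dube: $1,100; Kowalski: $2,810; Okafor: $2,370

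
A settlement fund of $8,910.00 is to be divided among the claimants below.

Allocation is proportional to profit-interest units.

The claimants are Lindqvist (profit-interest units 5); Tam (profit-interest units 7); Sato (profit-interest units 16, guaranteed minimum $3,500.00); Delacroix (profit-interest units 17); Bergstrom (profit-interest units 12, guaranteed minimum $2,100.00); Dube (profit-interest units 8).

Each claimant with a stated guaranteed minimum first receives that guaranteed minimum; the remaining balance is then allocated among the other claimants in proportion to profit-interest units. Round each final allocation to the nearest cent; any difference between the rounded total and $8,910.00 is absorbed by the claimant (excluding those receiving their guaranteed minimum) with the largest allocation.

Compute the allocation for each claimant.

Minimums first: Sato $3,500.00; Bergstrom $2,100.00. Remaining pool $3,310.00.
Remaining pool split over remaining profit-interest units 37: Lindqvist 447.2973 → $447.30; Tam 626.2162 → $626.22; Delacroix 1,520.8108 → $1,520.81; Dube 715.6757 → $715.68.
Rounding difference −$0.01 applied to Delacroix → $1,520.80.

Lindqvist: $447.30; Tam: $626.22; Sato: $3,500.00; Delacroix: $1,520.80; Bergstrom: $2,100.00; Dube: $715.68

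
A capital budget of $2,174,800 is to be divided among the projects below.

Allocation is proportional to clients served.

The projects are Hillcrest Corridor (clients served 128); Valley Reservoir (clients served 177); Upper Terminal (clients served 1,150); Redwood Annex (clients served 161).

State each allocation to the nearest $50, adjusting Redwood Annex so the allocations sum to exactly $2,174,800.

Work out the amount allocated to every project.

Clients served total: 1,616.
Pro-rata amounts: Hillcrest Corridor 128/1,616 × $2,174,800 = 172,261.39; Valley Reservoir 177/1,616 × $2,174,800 = 238,205.20; Upper Terminal 1,150/1,616 × $2,174,800 = 1,547,660.89; Redwood Annex 161/1,616 × $2,174,800 = 216,672.52.
After rounding ($50): Hillcrest Corridor $172,250; Valley Reservoir $238,200; Upper Terminal $1,547,650; Redwood Annex $216,650. Sum = $2,174,750.
Difference $2,174,800 − $2,174,750 = +$50 applied to Redwood Annex: Redwood Annex becomes $216,700.

Hillcrest Corridor: $172,250 · Valley Reservoir: $238,200 · Upper Terminal: $1,547,650 · Redwood Annex: $216,700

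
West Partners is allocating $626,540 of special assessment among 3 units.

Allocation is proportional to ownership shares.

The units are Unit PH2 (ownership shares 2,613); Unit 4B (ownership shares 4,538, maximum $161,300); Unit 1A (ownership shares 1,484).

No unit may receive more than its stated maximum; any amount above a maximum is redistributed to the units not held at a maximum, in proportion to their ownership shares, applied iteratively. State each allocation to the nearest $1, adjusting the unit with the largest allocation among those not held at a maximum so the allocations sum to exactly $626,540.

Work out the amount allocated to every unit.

Combined ownership shares = 8,635.
Unconstrained shares: Unit PH2 189,594.56; Unit 4B 329,269.08; Unit 1A 107,676.36.
Capped: Unit 4B ($161,300); residual $465,240 reallocated over remaining ownership shares 4,097.
Redistributed shares: Unit PH2 296,722.51 → $296,723; Unit 1A 168,517.49 → $168,517.

Unit PH2: $296,723 | Unit 4B: $161,300 | Unit 1A: $168,517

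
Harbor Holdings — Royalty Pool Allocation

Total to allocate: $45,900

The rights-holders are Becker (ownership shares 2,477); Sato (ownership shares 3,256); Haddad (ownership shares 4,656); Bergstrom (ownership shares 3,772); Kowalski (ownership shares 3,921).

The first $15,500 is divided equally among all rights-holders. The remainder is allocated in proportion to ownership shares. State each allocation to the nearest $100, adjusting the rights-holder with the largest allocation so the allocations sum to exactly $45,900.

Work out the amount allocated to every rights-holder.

Equal tier: $15,500 ÷ 5 = $3,100 apiece.
Remainder $30,400 by ownership shares (total 18,082): Becker 4,164.41 → $4,200; Sato 5,474.08 → $5,500; Haddad 7,827.81 → $7,800; Bergstrom 6,341.60 → $6,300; Kowalski 6,592.10 → $6,600.
Totals: Becker $3,100 + $4,200 = $7,300; Sato $3,100 + $5,500 = $8,600; Haddad $3,100 + $7,800 = $10,900; Bergstrom $3,100 + $6,300 = $9,400; Kowalski $3,100 + $6,600 = $9,700.

Becker: $7,300 | Sato: $8,600 | Haddad: $10,900 | Bergstrom: $9,400 | Kowalski: $9,700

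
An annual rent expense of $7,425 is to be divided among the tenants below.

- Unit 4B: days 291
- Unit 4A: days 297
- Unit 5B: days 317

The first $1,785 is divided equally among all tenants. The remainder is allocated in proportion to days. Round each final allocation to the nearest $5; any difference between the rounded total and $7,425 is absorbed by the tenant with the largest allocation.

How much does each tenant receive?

Unit 4B: $2,410; Unit 4A: $2,445; Unit 5B: $2,570

Equal tier: $1,785 ÷ 3 = $595 apiece.
Remainder $5,640 by days (total 905): Unit 4B 1,813.52 → $1,815; Unit 4A 1,850.92 → $1,850; Unit 5B 1,975.56 → $1,975.
Totals: Unit 4B $595 + $1,815 = $2,410; Unit 4A $595 + $1,850 = $2,445; Unit 5B $595 + $1,975 = $2,570.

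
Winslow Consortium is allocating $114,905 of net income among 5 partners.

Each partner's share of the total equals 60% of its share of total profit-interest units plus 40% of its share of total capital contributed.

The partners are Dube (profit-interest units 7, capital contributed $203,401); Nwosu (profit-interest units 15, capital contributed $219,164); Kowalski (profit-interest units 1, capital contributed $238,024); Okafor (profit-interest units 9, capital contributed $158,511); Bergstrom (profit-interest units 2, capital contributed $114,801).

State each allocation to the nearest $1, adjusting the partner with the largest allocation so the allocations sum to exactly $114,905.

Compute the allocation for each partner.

Totals — profit-interest units 34, capital contributed 933,901.
Combined weights (60% profit-interest units + 40% capital contributed): Dube 0.2106; Nwosu 0.3586; Kowalski 0.1196; Okafor 0.2267; Bergstrom 0.0845.
Raw shares: Dube 24,204.54; Nwosu 41,202.20; Kowalski 13,742.10; Okafor 26,050.75; Bergstrom 9,705.41.
Rounded to nearest $1: Dube $24,205; Nwosu $41,202; Kowalski $13,742; Okafor $26,051; Bergstrom $9,705. Sum = $114,905.
No rounding difference to absorb.

Dube: $24,205 · Nwosu: $41,202 · Kowalski: $13,742 · Okafor: $26,051 · Bergstrom: $9,705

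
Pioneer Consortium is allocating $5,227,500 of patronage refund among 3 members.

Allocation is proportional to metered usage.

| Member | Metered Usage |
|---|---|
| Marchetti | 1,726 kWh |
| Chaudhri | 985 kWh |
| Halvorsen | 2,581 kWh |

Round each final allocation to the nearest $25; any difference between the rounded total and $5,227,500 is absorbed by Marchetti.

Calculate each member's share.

Marchetti: $1,704,950 · Chaudhri: $973,000 · Halvorsen: $2,549,550

Combined metered usage = 5,292.
Pro-rata amounts: Marchetti 1,726/5,292 × $5,227,500 = 1,704,963.15; Chaudhri 985/5,292 × $5,227,500 = 972,994.61; Halvorsen 2,581/5,292 × $5,227,500 = 2,549,542.23.
After rounding ($25): Marchetti $1,704,975; Chaudhri $973,000; Halvorsen $2,549,550. Sum = $5,227,525.
Difference $5,227,500 − $5,227,525 = −$25 applied to Marchetti: Marchetti becomes $1,704,950.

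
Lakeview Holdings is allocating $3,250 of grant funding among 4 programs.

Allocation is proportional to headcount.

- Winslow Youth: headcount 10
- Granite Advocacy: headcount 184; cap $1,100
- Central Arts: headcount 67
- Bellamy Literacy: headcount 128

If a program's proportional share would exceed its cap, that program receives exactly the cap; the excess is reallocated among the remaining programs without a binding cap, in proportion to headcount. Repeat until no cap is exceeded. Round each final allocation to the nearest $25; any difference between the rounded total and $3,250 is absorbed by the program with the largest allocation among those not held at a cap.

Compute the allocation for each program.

Winslow Youth: $100 · Granite Advocacy: $1,100 · Central Arts: $700 · Bellamy Literacy: $1,350

Combined headcount = 389.
Unconstrained shares: Winslow Youth 83.55; Granite Advocacy 1,537.28; Central Arts 559.77; Bellamy Literacy 1,069.41.
Cap binds for Granite Advocacy ($1,100); remaining pool $2,150 reallocated over remaining headcount 205.
Redistributed shares: Winslow Youth 104.88 → $100; Central Arts 702.68 → $700; Bellamy Literacy 1,342.44 → $1,350.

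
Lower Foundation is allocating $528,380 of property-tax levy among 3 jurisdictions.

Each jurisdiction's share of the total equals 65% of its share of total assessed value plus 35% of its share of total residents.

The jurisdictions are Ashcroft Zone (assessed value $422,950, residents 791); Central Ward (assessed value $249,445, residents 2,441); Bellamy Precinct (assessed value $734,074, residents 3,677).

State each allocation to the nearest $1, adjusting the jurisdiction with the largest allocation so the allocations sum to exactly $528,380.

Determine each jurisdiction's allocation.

Ashcroft Zone: $124,453 | Central Ward: $126,250 | Bellamy Precinct: $277,677

Assessed value total 1,406,469; residents total 6,909.
Composite weights (65% assessed value + 35% residents): Ashcroft Zone 0.2355; Central Ward 0.2389; Bellamy Precinct 0.5255.
Unrounded shares: Ashcroft Zone 124,453.24; Central Ward 126,250.39; Bellamy Precinct 277,676.38.
After rounding ($1): Ashcroft Zone $124,453; Central Ward $126,250; Bellamy Precinct $277,676. Sum = $528,379.
Difference $528,380 − $528,379 = +$1 applied to largest allocation (Bellamy Precinct): Bellamy Precinct becomes $277,677.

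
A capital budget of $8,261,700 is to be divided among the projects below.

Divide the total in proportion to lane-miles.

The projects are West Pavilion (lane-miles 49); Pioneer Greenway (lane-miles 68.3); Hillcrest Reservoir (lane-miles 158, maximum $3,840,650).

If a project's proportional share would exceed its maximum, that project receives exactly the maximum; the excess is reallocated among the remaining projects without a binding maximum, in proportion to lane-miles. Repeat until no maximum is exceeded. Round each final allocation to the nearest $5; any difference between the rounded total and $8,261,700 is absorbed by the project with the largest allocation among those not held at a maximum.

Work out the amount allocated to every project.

Lane-miles total: 275.3.
Pro-rata shares before constraints: West Pavilion 1,470,480.57; Pioneer Greenway 2,049,669.85; Hillcrest Reservoir 4,741,549.58.
Held at cap: Hillcrest Reservoir ($3,840,650); balance $4,421,050 reallocated over remaining lane-miles 117.3.
Remaining shares: West Pavilion 1,846,815.43 → $1,846,815; Pioneer Greenway 2,574,234.57 → $2,574,235.

West Pavilion: $1,846,815 · Pioneer Greenway: $2,574,235 · Hillcrest Reservoir: $3,840,650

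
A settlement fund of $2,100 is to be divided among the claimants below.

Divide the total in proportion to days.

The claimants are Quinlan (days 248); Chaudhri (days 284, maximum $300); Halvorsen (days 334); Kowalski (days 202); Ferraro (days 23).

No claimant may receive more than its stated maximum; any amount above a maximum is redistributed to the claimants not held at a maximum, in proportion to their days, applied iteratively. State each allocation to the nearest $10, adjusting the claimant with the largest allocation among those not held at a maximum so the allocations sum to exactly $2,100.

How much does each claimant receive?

Quinlan: $550 · Chaudhri: $300 · Halvorsen: $750 · Kowalski: $450 · Ferraro: $50

Combined days = 1,091.
Pro-rata shares before constraints: Quinlan 477.36; Chaudhri 546.65; Halvorsen 642.90; Kowalski 388.82; Ferraro 44.27.
Held at cap: Chaudhri ($300); balance $1,800 reallocated over remaining days 807.
Remaining shares: Quinlan 553.16 → $550; Halvorsen 744.98 → $740; Kowalski 450.56 → $450; Ferraro 51.30 → $50.
Rounding difference +$10 applied to Halvorsen → $750.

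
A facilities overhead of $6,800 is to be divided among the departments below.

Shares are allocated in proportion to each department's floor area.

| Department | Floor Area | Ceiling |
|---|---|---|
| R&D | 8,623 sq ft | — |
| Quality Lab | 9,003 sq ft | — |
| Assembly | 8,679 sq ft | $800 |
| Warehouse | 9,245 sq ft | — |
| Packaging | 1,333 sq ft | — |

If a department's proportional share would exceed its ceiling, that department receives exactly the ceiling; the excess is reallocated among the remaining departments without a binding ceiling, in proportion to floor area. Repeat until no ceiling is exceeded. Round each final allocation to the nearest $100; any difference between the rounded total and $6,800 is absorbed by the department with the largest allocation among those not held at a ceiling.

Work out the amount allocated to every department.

R&D: $1,800 | Quality Lab: $1,900 | Assembly: $800 | Warehouse: $2,000 | Packaging: $300

Combined floor area = 36,883.
Pro-rata shares before constraints: R&D 1,589.79; Quality Lab 1,659.85; Assembly 1,600.12; Warehouse 1,704.47; Packaging 245.76.
Cap binds for Assembly ($800); balance $6,000 reallocated over remaining floor area 28,204.
Remaining shares: R&D 1,834.42 → $1,800; Quality Lab 1,915.26 → $1,900; Warehouse 1,966.74 → $2,000; Packaging 283.58 → $300.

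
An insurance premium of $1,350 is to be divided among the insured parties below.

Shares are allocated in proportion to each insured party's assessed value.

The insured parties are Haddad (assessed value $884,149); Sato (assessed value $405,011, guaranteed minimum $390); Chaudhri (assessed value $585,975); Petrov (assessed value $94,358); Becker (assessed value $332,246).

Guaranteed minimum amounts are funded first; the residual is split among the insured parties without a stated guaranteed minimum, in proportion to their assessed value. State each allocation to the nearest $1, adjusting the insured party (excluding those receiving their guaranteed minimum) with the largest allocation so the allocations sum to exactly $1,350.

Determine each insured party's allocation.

Fund the minimums — Sato $390. Remaining pool $960.
Remaining pool split over remaining assessed value 1,896,728: Haddad 447.499 → $447; Chaudhri 296.58 → $297; Petrov 47.76 → $48; Becker 168.16 → $168.

Haddad: $447; Sato: $390; Chaudhri: $297; Petrov: $48; Becker: $168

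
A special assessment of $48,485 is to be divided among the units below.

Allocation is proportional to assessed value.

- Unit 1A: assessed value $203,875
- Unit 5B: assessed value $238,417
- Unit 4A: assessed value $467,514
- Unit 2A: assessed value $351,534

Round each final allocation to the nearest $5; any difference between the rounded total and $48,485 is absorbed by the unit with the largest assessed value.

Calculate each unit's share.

Unit 1A: $7,835 | Unit 5B: $9,165 | Unit 4A: $17,970 | Unit 2A: $13,515

Total assessed value = 203,875 + 238,417 + 467,514 + 351,534 = 1,261,340.
Unrounded shares: Unit 1A 7,836.81; Unit 5B 9,164.58; Unit 4A 17,970.90; Unit 2A 13,512.71.
At nearest $5: Unit 1A $7,835; Unit 5B $9,165; Unit 4A $17,970; Unit 2A $13,515. Sum = $48,485.
No rounding difference to absorb.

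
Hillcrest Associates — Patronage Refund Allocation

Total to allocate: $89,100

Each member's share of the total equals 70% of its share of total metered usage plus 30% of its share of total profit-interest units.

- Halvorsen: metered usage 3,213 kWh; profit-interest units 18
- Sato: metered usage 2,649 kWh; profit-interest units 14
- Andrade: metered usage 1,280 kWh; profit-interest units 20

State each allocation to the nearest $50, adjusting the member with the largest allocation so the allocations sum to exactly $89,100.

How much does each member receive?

Halvorsen: $37,300 · Sato: $30,350 · Andrade: $21,450

Metered usage total 7,142; profit-interest units total 52.
Blended shares (70% metered usage + 30% profit-interest units): Halvorsen 0.4188; Sato 0.3404; Andrade 0.2408.
Unrounded shares: Halvorsen 37,311.33; Sato 30,329.85; Andrade 21,458.81.
At nearest $50: Halvorsen $37,300; Sato $30,350; Andrade $21,450. Sum = $89,100.
No rounding difference to absorb.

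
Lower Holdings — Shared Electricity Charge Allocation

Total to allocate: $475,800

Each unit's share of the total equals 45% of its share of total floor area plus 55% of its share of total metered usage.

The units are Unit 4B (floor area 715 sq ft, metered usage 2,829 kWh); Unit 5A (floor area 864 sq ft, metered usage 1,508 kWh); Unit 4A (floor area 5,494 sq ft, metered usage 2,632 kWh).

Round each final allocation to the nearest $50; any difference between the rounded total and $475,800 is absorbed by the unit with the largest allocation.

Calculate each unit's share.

Totals — floor area 7,073, metered usage 6,969.
Combined weights (45% floor area + 55% metered usage): Unit 4B 0.2688; Unit 5A 0.1740; Unit 4A 0.5573.
Raw shares: Unit 4B 127,874.68; Unit 5A 82,780.81; Unit 4A 265,144.50.
After rounding ($50): Unit 4B $127,850; Unit 5A $82,800; Unit 4A $265,150. Sum = $475,800.
Rounded total matches; no reconciliation needed.

Unit 4B: $127,850 | Unit 5A: $82,800 | Unit 4A: $265,150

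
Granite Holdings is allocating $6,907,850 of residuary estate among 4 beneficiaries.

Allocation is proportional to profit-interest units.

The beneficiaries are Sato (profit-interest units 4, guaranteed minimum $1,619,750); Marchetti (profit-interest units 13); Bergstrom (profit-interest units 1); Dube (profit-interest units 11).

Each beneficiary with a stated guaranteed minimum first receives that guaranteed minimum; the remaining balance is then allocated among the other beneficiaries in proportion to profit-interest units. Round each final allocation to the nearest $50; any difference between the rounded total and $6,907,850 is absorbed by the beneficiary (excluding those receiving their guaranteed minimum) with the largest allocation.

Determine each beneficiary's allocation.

Sato: $1,619,750 | Marchetti: $2,749,850 | Bergstrom: $211,500 | Dube: $2,326,750

Guaranteed amounts: Sato $1,619,750. Residual $5,288,100.
Residual split over remaining profit-interest units 25: Marchetti 2,749,812.00 → $2,749,800; Bergstrom 211,524.00 → $211,500; Dube 2,326,764.00 → $2,326,750.
Rounding difference +$50 applied to Marchetti → $2,749,850.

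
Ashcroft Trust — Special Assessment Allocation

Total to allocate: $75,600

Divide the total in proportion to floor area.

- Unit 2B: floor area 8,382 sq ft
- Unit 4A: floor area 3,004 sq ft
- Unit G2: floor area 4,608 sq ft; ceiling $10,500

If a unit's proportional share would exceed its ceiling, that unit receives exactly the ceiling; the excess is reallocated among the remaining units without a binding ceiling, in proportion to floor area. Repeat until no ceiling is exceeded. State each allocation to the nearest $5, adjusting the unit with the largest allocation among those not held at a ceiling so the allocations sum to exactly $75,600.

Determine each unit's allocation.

Floor area total: 15,994.
Pro-rata shares before constraints: Unit 2B 39,619.81; Unit 4A 14,199.22; Unit G2 21,780.97.
Held at cap: Unit G2 ($10,500); remaining pool $65,100 reallocated over remaining floor area 11,386.
Redistributed shares: Unit 2B 47,924.49 → $47,925; Unit 4A 17,175.51 → $17,175.

Unit 2B: $47,925; Unit 4A: $17,175; Unit G2: $10,500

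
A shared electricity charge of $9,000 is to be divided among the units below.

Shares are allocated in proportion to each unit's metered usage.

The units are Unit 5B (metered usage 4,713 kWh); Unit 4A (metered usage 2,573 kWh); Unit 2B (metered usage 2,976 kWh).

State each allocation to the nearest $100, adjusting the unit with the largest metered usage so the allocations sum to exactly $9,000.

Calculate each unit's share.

Unit 5B: $4,100 · Unit 4A: $2,300 · Unit 2B: $2,600

Combined metered usage = 4,713 + 2,573 + 2,976 = 10,262.
Raw shares: Unit 5B 4,133.40; Unit 4A 2,256.58; Unit 2B 2,610.02.
After rounding ($100): Unit 5B $4,100; Unit 4A $2,300; Unit 2B $2,600. Sum = $9,000.
Rounded total matches; no reconciliation needed.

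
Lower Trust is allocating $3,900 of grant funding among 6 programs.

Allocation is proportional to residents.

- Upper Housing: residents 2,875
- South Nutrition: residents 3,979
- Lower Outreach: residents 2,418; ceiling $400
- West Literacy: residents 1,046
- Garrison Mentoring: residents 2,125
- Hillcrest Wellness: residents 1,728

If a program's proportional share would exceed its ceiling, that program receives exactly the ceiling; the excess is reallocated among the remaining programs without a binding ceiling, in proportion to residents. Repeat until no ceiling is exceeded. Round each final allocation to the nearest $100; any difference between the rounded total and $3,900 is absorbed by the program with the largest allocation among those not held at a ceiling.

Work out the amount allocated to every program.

Combined residents = 14,171.
Proportional shares (ignoring caps): Upper Housing 791.23; South Nutrition 1,095.06; Lower Outreach 665.46; West Literacy 287.87; Garrison Mentoring 584.82; Hillcrest Wellness 475.56.
Cap binds for Lower Outreach ($400); residual $3,500 reallocated over remaining residents 11,753.
Shares after redistribution: Upper Housing 856.16 → $900; South Nutrition 1,184.93 → $1,200; West Literacy 311.49 → $300; Garrison Mentoring 632.82 → $600; Hillcrest Wellness 514.59 → $500.

Upper Housing: $900 | South Nutrition: $1,200 | Lower Outreach: $400 | West Literacy: $300 | Garrison Mentoring: $600 | Hillcrest Wellness: $500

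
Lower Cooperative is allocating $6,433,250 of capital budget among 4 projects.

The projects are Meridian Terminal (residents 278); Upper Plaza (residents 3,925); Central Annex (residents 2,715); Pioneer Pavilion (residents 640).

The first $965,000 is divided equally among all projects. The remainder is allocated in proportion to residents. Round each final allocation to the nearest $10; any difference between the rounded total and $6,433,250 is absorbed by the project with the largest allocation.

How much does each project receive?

$965,000 shared equally gives $241,250 per project.
Remainder $5,468,250 by residents (total 7,558): Meridian Terminal 201,134.36 → $201,130; Upper Plaza 2,839,756.71 → $2,839,760; Central Annex 1,964,315.79 → $1,964,320; Pioneer Pavilion 463,043.13 → $463,040.
Totals: Meridian Terminal $241,250 + $201,130 = $442,380; Upper Plaza $241,250 + $2,839,760 = $3,081,010; Central Annex $241,250 + $1,964,320 = $2,205,570; Pioneer Pavilion $241,250 + $463,040 = $704,290.

Meridian Terminal: $442,380 · Upper Plaza: $3,081,010 · Central Annex: $2,205,570 · Pioneer Pavilion: $704,290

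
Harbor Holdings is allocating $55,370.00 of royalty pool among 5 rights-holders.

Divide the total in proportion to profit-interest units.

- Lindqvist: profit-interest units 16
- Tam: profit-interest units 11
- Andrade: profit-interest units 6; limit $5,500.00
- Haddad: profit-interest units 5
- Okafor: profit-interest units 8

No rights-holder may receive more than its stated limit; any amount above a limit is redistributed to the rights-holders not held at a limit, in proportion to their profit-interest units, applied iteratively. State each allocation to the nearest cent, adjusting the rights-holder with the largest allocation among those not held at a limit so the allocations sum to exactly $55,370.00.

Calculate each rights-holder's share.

Lindqvist: $19,948.00 | Tam: $13,714.25 | Andrade: $5,500.00 | Haddad: $6,233.75 | Okafor: $9,974.00

Combined profit-interest units = 46.
Proportional shares (ignoring caps): Lindqvist 19,259.1304; Tam 13,240.6522; Andrade 7,222.1739; Haddad 6,018.4783; Okafor 9,629.5652.
Held at cap: Andrade ($5,500.00); remaining pool $49,870.00 reallocated over remaining profit-interest units 40.
Shares after redistribution: Lindqvist 19,948.0000 → $19,948.00; Tam 13,714.2500 → $13,714.25; Haddad 6,233.7500 → $6,233.75; Okafor 9,974.0000 → $9,974.00.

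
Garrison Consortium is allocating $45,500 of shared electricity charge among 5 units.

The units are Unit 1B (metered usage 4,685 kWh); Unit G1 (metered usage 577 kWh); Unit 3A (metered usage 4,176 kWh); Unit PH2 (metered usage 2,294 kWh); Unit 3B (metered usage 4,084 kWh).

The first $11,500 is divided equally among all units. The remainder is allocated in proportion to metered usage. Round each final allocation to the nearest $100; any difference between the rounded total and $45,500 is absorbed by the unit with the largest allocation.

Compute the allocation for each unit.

First tranche $11,500 split equally: $2,300 each.
Remainder $34,000 by metered usage (total 15,816): Unit 1B 10,071.45 → $10,100; Unit G1 1,240.39 → $1,200; Unit 3A 8,977.24 → $9,000; Unit PH2 4,931.46 → $4,900; Unit 3B 8,779.46 → $8,800.
Totals: Unit 1B $2,300 + $10,100 = $12,400; Unit G1 $2,300 + $1,200 = $3,500; Unit 3A $2,300 + $9,000 = $11,300; Unit PH2 $2,300 + $4,900 = $7,200; Unit 3B $2,300 + $8,800 = $11,100.

Unit 1B: $12,400; Unit G1: $3,500; Unit 3A: $11,300; Unit PH2: $7,200; Unit 3B: $11,100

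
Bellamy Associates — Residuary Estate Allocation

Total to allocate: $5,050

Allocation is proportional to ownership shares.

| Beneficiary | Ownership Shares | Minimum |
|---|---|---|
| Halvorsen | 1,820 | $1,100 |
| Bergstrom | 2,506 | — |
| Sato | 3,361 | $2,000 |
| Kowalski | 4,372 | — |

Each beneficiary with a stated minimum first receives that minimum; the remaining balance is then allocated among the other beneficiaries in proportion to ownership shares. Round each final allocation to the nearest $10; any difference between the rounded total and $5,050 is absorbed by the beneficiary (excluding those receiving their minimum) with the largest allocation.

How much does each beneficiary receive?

Halvorsen: $1,100 · Bergstrom: $710 · Sato: $2,000 · Kowalski: $1,240

Minimums first: Halvorsen $1,100; Sato $2,000. Remaining pool $1,950.
Remaining pool split over remaining ownership shares 6,878: Bergstrom 710.48 → $710; Kowalski 1,239.52 → $1,240.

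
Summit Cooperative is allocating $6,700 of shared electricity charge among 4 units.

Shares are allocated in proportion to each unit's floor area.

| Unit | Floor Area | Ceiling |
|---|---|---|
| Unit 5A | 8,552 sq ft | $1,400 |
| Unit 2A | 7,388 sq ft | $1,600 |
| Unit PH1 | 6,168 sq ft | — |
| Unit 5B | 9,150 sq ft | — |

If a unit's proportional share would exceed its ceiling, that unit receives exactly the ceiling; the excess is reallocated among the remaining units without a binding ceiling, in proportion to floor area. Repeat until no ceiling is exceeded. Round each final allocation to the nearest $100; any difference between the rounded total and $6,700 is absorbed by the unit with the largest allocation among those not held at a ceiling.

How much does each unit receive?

Combined floor area = 31,258.
Proportional shares (ignoring caps): Unit 5A 1,833.08; Unit 2A 1,583.58; Unit PH1 1,322.08; Unit 5B 1,961.26.
Capped: Unit 5A ($1,400); balance $5,300 reallocated over remaining floor area 22,706.
Capped: Unit 2A ($1,600); balance $3,700 reallocated over remaining floor area 15,318.
Remaining shares: Unit PH1 1,489.86 → $1,500; Unit 5B 2,210.14 → $2,200.

Unit 5A: $1,400; Unit 2A: $1,600; Unit PH1: $1,500; Unit 5B: $2,200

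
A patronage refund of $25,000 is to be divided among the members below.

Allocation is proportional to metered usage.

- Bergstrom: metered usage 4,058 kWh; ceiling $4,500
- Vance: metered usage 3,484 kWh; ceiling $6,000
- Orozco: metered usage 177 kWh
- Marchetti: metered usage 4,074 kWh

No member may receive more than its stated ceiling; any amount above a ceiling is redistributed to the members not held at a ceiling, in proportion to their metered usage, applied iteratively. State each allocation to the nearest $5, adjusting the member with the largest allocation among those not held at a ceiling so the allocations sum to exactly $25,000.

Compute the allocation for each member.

Bergstrom: $4,500 | Vance: $6,000 | Orozco: $605 | Marchetti: $13,895

Total metered usage = 11,793.
Pro-rata shares before constraints: Bergstrom 8,602.56; Vance 7,385.74; Orozco 375.22; Marchetti 8,636.48.
Held at cap: Bergstrom ($4,500), Vance ($6,000); remaining pool $14,500 reallocated over remaining metered usage 4,251.
Redistributed shares: Orozco 603.74 → $605; Marchetti 13,896.26 → $13,895.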